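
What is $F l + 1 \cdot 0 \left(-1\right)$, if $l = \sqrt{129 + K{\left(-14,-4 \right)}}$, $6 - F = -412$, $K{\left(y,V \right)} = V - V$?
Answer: $418 \sqrt{129} \approx 4747.6$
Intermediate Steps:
$K{\left(y,V \right)} = 0$
$F = 418$ ($F = 6 - -412 = 6 + 412 = 418$)
$l = \sqrt{129}$ ($l = \sqrt{129 + 0} = \sqrt{129} \approx 11.358$)
$F l + 1 \cdot 0 \left(-1\right) = 418 \sqrt{129} + 1 \cdot 0 \left(-1\right) = 418 \sqrt{129} + 0 \left(-1\right) = 418 \sqrt{129} + 0 = 418 \sqrt{129}$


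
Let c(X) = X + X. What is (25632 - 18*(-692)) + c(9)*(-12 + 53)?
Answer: 38826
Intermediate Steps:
c(X) = 2*X
(25632 - 18*(-692)) + c(9)*(-12 + 53) = (25632 - 18*(-692)) + (2*9)*(-12 + 53) = (25632 + 12456) + 18*41 = 38088 + 738 = 38826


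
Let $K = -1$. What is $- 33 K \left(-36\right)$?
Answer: $-1188$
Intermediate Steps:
$- 33 K \left(-36\right) = \left(-33\right) \left(-1\right) \left(-36\right) = 33 \left(-36\right) = -1188$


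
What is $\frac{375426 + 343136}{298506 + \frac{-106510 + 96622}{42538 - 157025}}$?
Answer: $\frac{41133003847}{17087533155} \approx 2.4072$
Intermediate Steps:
$\frac{375426 + 343136}{298506 + \frac{-106510 + 96622}{42538 - 157025}} = \frac{718562}{298506 - \frac{9888}{-114487}} = \frac{718562}{298506 - - \frac{9888}{114487}} = \frac{718562}{298506 + \frac{9888}{114487}} = \frac{718562}{\frac{34175066310}{114487}} = 718562 \cdot \frac{114487}{34175066310} = \frac{41133003847}{17087533155}$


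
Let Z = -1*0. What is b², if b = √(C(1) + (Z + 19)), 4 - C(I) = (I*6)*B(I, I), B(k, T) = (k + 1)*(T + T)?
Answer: -1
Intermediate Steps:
B(k, T) = 2*T*(1 + k) (B(k, T) = (1 + k)*(2*T) = 2*T*(1 + k))
Z = 0
C(I) = 4 - 12*I²*(1 + I) (C(I) = 4 - I*6*2*I*(1 + I) = 4 - 6*I*2*I*(1 + I) = 4 - 12*I²*(1 + I))
b = I (b = √((4 - 12*1² - 12*1³) + (0 + 19)) = √((4 - 12*1 - 12*1) + 19) = √((4 - 12 - 12) + 19) = √(-20 + 19) = √(-1) = I ≈ 1.0*I)
b² = I² = -1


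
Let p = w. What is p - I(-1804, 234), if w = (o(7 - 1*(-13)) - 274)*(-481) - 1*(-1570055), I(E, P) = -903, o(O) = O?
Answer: 1693132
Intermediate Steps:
w = 1692229 (w = ((7 - 1*(-13)) - 274)*(-481) - 1*(-1570055) = ((7 + 13) - 274)*(-481) + 1570055 = (20 - 274)*(-481) + 1570055 = -254*(-481) + 1570055 = 122174 + 1570055 = 1692229)
p = 1692229
p - I(-1804, 234) = 1692229 - 1*(-903) = 1692229 + 903 = 1693132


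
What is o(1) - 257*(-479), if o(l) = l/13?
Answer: 1600340/13 ≈ 1.2310e+5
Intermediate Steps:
o(l) = l/13 (o(l) = l*(1/13) = l/13)
o(1) - 257*(-479) = (1/13)*1 - 257*(-479) = 1/13 + 123103 = 1600340/13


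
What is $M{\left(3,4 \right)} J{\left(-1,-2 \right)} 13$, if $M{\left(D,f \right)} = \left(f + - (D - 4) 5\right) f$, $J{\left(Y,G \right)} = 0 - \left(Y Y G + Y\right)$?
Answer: $1404$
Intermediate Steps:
$J{\left(Y,G \right)} = - Y - G Y^{2}$ ($J{\left(Y,G \right)} = 0 - \left(Y^{2} G + Y\right) = 0 - \left(G Y^{2} + Y\right) = 0 - \left(Y + G Y^{2}\right) = - Y - G Y^{2}$)
$M{\left(D,f \right)} = f \left(20 + f - 5 D\right)$ ($M{\left(D,f \right)} = \left(f + - (D - 4) 5\right) f = \left(f + - (-4 + D) 5\right) f = \left(f + \left(4 - D\right) 5\right) f = \left(f - \left(-20 + 5 D\right)\right) f = \left(20 + f - 5 D\right) f = f \left(20 + f - 5 D\right)$)
$M{\left(3,4 \right)} J{\left(-1,-2 \right)} 13 = 4 \left(20 + 4 - 15\right) \left(\left(-1\right) \left(-1\right) \left(1 - -2\right)\right) 13 = 4 \left(20 + 4 - 15\right) \left(\left(-1\right) \left(-1\right) \left(1 + 2\right)\right) 13 = 4 \cdot 9 \left(\left(-1\right) \left(-1\right) 3\right) 13 = 36 \cdot 3 \cdot 13 = 108 \cdot 13 = 1404$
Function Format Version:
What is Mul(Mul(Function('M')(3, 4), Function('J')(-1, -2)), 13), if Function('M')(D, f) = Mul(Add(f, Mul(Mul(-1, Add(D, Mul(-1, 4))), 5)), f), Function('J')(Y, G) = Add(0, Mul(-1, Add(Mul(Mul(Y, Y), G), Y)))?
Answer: 1404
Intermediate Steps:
Function('J')(Y, G) = Add(Mul(-1, Y), Mul(-1, G, Pow(Y, 2))) (Function('J')(Y, G) = Add(0, Mul(-1, Add(Mul(Pow(Y, 2), G), Y))) = Add(0, Mul(-1, Add(Mul(G, Pow(Y, 2)), Y))) = Add(0, Mul(-1, Add(Y, Mul(G, Pow(Y, 2))))) = Add(0, Add(Mul(-1, Y), Mul(-1, G, Pow(Y, 2)))) = Add(Mul(-1, Y), Mul(-1, G, Pow(Y, 2))))
Function('M')(D, f) = Mul(f, Add(20, f, Mul(-5, D))) (Function('M')(D, f) = Mul(Add(f, Mul(Mul(-1, Add(D, -4)), 5)), f) = Mul(Add(f, Mul(Mul(-1, Add(-4, D)), 5)), f) = Mul(Add(f, Mul(Add(4, Mul(-1, D)), 5)), f) = Mul(Add(f, Add(20, Mul(-5, D))), f) = Mul(Add(20, f, Mul(-5, D)), f) = Mul(f, Add(20, f, Mul(-5, D))))
Mul(Mul(Function('M')(3, 4), Function('J')(-1, -2)), 13) = Mul(Mul(Mul(4, Add(20, 4, Mul(-5, 3))), Mul(-1, -1, Add(1, Mul(-2, -1)))), 13) = Mul(Mul(Mul(4, Add(20, 4, -15)), Mul(-1, -1, Add(1, 2))), 13) = Mul(Mul(Mul(4, 9), Mul(-1, -1, 3)), 13) = Mul(Mul(36, 3), 13) = Mul(108, 13) = 1404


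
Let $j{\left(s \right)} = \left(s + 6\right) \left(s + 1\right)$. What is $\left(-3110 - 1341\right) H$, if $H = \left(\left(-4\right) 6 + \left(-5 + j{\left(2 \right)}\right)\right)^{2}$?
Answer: $-111275$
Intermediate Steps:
$j{\left(s \right)} = \left(1 + s\right) \left(6 + s\right)$ ($j{\left(s \right)} = \left(6 + s\right) \left(1 + s\right) = \left(1 + s\right) \left(6 + s\right)$)
$H = 25$ ($H = \left(\left(-4\right) 6 + \left(-5 + \left(6 + 2^{2} + 7 \cdot 2\right)\right)\right)^{2} = \left(-24 + \left(-5 + \left(6 + 4 + 14\right)\right)\right)^{2} = \left(-24 + \left(-5 + 24\right)\right)^{2} = \left(-24 + 19\right)^{2} = \left(-5\right)^{2} = 25$)
$\left(-3110 - 1341\right) H = \left(-3110 - 1341\right) 25 = \left(-4451\right) 25 = -111275$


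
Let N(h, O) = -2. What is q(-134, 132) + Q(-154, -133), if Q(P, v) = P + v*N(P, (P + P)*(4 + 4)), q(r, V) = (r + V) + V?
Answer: 242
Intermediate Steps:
q(r, V) = r + 2*V (q(r, V) = (V + r) + V = r + 2*V)
Q(P, v) = P - 2*v (Q(P, v) = P + v*(-2) = P - 2*v)
q(-134, 132) + Q(-154, -133) = (-134 + 2*132) + (-154 - 2*(-133)) = (-134 + 264) + (-154 + 266) = 130 + 112 = 242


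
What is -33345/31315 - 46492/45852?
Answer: -149241596/71792769 ≈ -2.0788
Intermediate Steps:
-33345/31315 - 46492/45852 = -33345*1/31315 - 46492*1/45852 = -6669/6263 - 11623/11463 = -149241596/71792769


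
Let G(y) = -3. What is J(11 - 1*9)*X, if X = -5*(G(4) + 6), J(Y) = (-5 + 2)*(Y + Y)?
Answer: 180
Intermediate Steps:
J(Y) = -6*Y
X = -15 (X = -5*(-3 + 6) = -5*3 = -15)
J(11 - 1*9)*X = -6*(11 - 1*9)*(-15) = -6*(11 - 9)*(-15) = -6*2*(-15) = -12*(-15) = 180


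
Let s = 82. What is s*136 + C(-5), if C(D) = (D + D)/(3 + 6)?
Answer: 100358/9 ≈ 11151.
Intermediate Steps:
C(D) = 2*D/9 (C(D) = (2*D)/9 = (2*D)*(⅑) = 2*D/9)
s*136 + C(-5) = 82*136 + (2/9)*(-5) = 11152 - 10/9 = 100358/9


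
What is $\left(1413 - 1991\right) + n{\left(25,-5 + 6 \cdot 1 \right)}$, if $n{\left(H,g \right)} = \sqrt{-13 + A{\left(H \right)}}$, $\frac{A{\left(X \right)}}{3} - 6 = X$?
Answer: $-578 + 4 \sqrt{5} \approx -569.06$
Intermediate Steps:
$A{\left(X \right)} = 18 + 3 X$
$n{\left(H,g \right)} = \sqrt{5 + 3 H}$ ($n{\left(H,g \right)} = \sqrt{-13 + \left(18 + 3 H\right)} = \sqrt{5 + 3 H}$)
$\left(1413 - 1991\right) + n{\left(25,-5 + 6 \cdot 1 \right)} = \left(1413 - 1991\right) + \sqrt{5 + 3 \cdot 25} = \left(1413 - 1991\right) + \sqrt{5 + 75} = -578 + \sqrt{80} = -578 + 4 \sqrt{5}$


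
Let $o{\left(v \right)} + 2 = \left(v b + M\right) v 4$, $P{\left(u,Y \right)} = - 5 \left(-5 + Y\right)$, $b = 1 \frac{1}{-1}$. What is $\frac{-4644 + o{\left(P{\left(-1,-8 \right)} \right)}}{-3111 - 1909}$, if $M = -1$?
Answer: $\frac{10903}{2510} \approx 4.3438$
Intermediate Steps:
$b = -1$ ($b = 1 \left(-1\right) = -1$)
$P{\left(u,Y \right)} = 25 - 5 Y$
$o{\left(v \right)} = -2 + 4 v \left(-1 - v\right)$ ($o{\left(v \right)} = -2 + \left(v \left(-1\right) - 1\right) v 4 = -2 + \left(- v - 1\right) v 4 = -2 + \left(-1 - v\right) v 4 = -2 + v \left(-1 - v\right) 4 = -2 + 4 v \left(-1 - v\right)$)
$\frac{-4644 + o{\left(P{\left(-1,-8 \right)} \right)}}{-3111 - 1909} = \frac{-4644 - \left(2 + 4 \left(25 - -40\right)^{2} + 4 \left(25 - -40\right)\right)}{-3111 - 1909} = \frac{-4644 - \left(2 + 4 \left(25 + 40\right)^{2} + 4 \left(25 + 40\right)\right)}{-5020} = \left(-4644 - \left(262 + 16900\right)\right) \left(- \frac{1}{5020}\right) = \left(-4644 - 17162\right) \left(- \frac{1}{5020}\right) = \left(-21806\right) \left(- \frac{1}{5020}\right) = \frac{10903}{2510}$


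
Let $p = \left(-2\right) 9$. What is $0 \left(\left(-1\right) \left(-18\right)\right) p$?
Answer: $0$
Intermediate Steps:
$p = -18$
$0 \left(\left(-1\right) \left(-18\right)\right) p = 0 \left(\left(-1\right) \left(-18\right)\right) \left(-18\right) = 0 \cdot 18 \left(-18\right) = 0 \left(-18\right) = 0$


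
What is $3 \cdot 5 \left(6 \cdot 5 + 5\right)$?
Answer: $525$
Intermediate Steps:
$3 \cdot 5 \left(6 \cdot 5 + 5\right) = 15 \left(30 + 5\right) = 15 \cdot 35 = 525$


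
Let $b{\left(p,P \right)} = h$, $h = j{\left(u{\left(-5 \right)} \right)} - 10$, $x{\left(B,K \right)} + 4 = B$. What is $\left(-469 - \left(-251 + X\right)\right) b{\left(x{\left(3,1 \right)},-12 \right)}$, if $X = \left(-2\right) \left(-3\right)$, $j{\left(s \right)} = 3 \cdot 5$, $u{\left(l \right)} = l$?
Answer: $-1120$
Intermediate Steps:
$x{\left(B,K \right)} = -4 + B$
$j{\left(s \right)} = 15$
$X = 6$
$h = 5$ ($h = 15 - 10 = 5$)
$b{\left(p,P \right)} = 5$
$\left(-469 - \left(-251 + X\right)\right) b{\left(x{\left(3,1 \right)},-12 \right)} = \left(-469 + \left(251 - 6\right)\right) 5 = \left(-469 + 245\right) 5 = \left(-224\right) 5 = -1120$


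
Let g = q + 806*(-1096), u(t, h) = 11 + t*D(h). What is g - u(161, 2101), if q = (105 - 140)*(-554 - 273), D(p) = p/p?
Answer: -854603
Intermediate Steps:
D(p) = 1
q = 28945 (q = -35*(-827) = 28945)
u(t, h) = 11 + t (u(t, h) = 11 + t*1 = 11 + t)
g = -854431 (g = 28945 + 806*(-1096) = 28945 - 883376 = -854431)
g - u(161, 2101) = -854431 - (11 + 161) = -854431 - 1*172 = -854431 - 172 = -854603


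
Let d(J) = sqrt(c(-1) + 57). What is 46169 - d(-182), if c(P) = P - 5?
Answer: 46169 - sqrt(51) ≈ 46162.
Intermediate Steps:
c(P) = -5 + P
d(J) = sqrt(51) (d(J) = sqrt((-5 - 1) + 57) = sqrt(-6 + 57) = sqrt(51))
46169 - d(-182) = 46169 - sqrt(51)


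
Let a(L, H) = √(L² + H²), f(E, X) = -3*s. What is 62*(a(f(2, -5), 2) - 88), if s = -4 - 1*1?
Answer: -5456 + 62*√229 ≈ -4517.8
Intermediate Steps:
s = -5 (s = -4 - 1 = -5)
f(E, X) = 15 (f(E, X) = -3*(-5) = 15)
a(L, H) = √(H² + L²)
62*(a(f(2, -5), 2) - 88) = 62*(√(2² + 15²) - 88) = 62*(√(4 + 225) - 88) = 62*(√229 - 88) = 62*(-88 + √229) = -5456 + 62*√229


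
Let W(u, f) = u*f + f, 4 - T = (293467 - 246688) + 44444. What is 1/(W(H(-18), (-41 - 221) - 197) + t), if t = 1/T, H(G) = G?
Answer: 91219/711781856 ≈ 0.00012816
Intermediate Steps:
T = -91219 (T = 4 - ((293467 - 246688) + 44444) = 4 - (46779 + 44444) = 4 - 1*91223 = 4 - 91223 = -91219)
W(u, f) = f + f*u (W(u, f) = f*u + f = f + f*u)
t = -1/91219 (t = 1/(-91219) = -1/91219 ≈ -1.0963e-5)
1/(W(H(-18), (-41 - 221) - 197) + t) = 1/(((-41 - 221) - 197)*(1 - 18) - 1/91219) = 1/((-262 - 197)*(-17) - 1/91219) = 1/(-459*(-17) - 1/91219) = 1/(7803 - 1/91219) = 1/(711781856/91219) = 91219/711781856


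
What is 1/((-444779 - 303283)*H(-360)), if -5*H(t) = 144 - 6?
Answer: 5/103232556 ≈ 4.8434e-8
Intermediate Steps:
H(t) = -138/5 (H(t) = -(144 - 6)/5 = -1/5*138 = -138/5)
1/((-444779 - 303283)*H(-360)) = 1/((-444779 - 303283)*(-138/5)) = -5/138/(-748062) = -1/748062*(-5/138) = 5/103232556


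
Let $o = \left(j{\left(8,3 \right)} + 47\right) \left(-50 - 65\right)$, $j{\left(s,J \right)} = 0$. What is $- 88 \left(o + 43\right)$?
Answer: $471856$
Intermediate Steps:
$o = -5405$ ($o = \left(0 + 47\right) \left(-50 - 65\right) = 47 \left(-115\right) = -5405$)
$- 88 \left(o + 43\right) = - 88 \left(-5405 + 43\right) = \left(-88\right) \left(-5362\right) = 471856$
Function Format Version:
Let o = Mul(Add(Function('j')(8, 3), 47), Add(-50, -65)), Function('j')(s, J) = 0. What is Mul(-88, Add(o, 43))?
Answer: 471856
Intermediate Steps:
o = -5405 (o = Mul(Add(0, 47), Add(-50, -65)) = Mul(47, -115) = -5405)
Mul(-88, Add(o, 43)) = Mul(-88, Add(-5405, 43)) = Mul(-88, -5362) = 471856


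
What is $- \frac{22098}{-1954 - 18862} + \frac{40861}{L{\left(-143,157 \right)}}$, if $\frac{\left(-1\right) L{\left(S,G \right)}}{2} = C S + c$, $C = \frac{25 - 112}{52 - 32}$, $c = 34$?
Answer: $- \frac{4107838951}{136563368} \approx -30.08$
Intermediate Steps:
$C = - \frac{87}{20} \approx -4.35$
$L{\left(S,G \right)} = -68 + \frac{87 S}{10}$ ($L{\left(S,G \right)} = - 2 \left(- \frac{87 S}{20} + 34\right) = - 2 \left(34 - \frac{87 S}{20}\right) = -68 + \frac{87 S}{10}$)
$- \frac{22098}{-1954 - 18862} + \frac{40861}{L{\left(-143,157 \right)}} = - \frac{22098}{-1954 - 18862} + \frac{40861}{-68 + \frac{87}{10} \left(-143\right)} = - \frac{22098}{-1954 - 18862} + \frac{40861}{-68 - \frac{12441}{10}} = - \frac{22098}{-20816} + \frac{40861}{- \frac{13121}{10}} = \left(-22098\right) \left(- \frac{1}{20816}\right) + 40861 \left(- \frac{10}{13121}\right) = \frac{11049}{10408} - \frac{408610}{13121} = - \frac{4107838951}{136563368}$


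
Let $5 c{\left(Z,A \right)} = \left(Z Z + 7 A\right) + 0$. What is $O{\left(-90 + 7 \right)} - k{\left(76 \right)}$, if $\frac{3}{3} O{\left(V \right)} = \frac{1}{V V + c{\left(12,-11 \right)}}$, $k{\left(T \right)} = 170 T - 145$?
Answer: $- \frac{440890795}{34512} \approx -12775.0$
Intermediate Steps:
$c{\left(Z,A \right)} = \frac{Z^{2}}{5} + \frac{7 A}{5}$ ($c{\left(Z,A \right)} = \frac{\left(Z Z + 7 A\right) + 0}{5} = \frac{\left(Z^{2} + 7 A\right) + 0}{5} = \frac{Z^{2} + 7 A}{5} = \frac{Z^{2}}{5} + \frac{7 A}{5}$)
$k{\left(T \right)} = -145 + 170 T$
$O{\left(V \right)} = \frac{1}{\frac{67}{5} + V^{2}}$ ($O{\left(V \right)} = \frac{1}{V V + \left(\frac{12^{2}}{5} + \frac{7}{5} \left(-11\right)\right)} = \frac{1}{V^{2} + \left(\frac{1}{5} \cdot 144 - \frac{77}{5}\right)} = \frac{1}{V^{2} + \left(\frac{144}{5} - \frac{77}{5}\right)} = \frac{1}{V^{2} + \frac{67}{5}} = \frac{1}{\frac{67}{5} + V^{2}}$)
$O{\left(-90 + 7 \right)} - k{\left(76 \right)} = \frac{5}{67 + 5 \left(-90 + 7\right)^{2}} - \left(-145 + 170 \cdot 76\right) = \frac{5}{67 + 5 \left(-83\right)^{2}} - \left(-145 + 12920\right) = \frac{5}{67 + 5 \cdot 6889} - 12775 = \frac{5}{67 + 34445} - 12775 = \frac{5}{34512} - 12775 = - \frac{440890795}{34512}$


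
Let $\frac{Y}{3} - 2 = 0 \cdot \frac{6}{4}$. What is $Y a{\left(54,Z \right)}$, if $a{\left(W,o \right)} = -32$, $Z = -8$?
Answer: $-192$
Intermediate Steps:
$Y = 6$ ($Y = 6 + 3 \cdot 0 \cdot \frac{6}{4} = 6 + 3 \cdot 0 \cdot 6 \cdot \frac{1}{4} = 6 + 3 \cdot 0 \cdot \frac{3}{2} = 6 + 3 \cdot 0 = 6 + 0 = 6$)
$Y a{\left(54,Z \right)} = 6 \left(-32\right) = -192$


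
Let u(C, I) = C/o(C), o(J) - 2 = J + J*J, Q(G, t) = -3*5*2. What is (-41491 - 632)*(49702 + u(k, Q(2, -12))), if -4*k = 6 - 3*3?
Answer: -110961164814/53 ≈ -2.0936e+9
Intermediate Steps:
Q(G, t) = -30 (Q(G, t) = -15*2 = -30)
o(J) = 2 + J + J**2 (o(J) = 2 + (J + J*J) = 2 + (J + J**2) = 2 + J + J**2)
k = 3/4 (k = -(6 - 3*3)/4 = -(6 - 9)/4 = -1/4*(-3) = 3/4 ≈ 0.75000)
u(C, I) = C/(2 + C + C**2)
(-41491 - 632)*(49702 + u(k, Q(2, -12))) = (-41491 - 632)*(49702 + 3/(4*(2 + 3/4 + (3/4)**2))) = -42123*(49702 + 3/(4*(2 + 3/4 + 9/16))) = -42123*(49702 + 3/(4*(53/16))) = -42123*(49702 + (3/4)*(16/53)) = -42123*(49702 + 12/53) = -42123*2634218/53 = -110961164814/53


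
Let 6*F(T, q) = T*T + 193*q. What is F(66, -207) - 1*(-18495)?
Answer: 25125/2 ≈ 12563.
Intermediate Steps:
F(T, q) = T**2/6 + 193*q/6 (F(T, q) = (T*T + 193*q)/6 = (T**2 + 193*q)/6 = T**2/6 + 193*q/6)
F(66, -207) - 1*(-18495) = ((1/6)*66**2 + (193/6)*(-207)) - 1*(-18495) = ((1/6)*4356 - 13317/2) + 18495 = (726 - 13317/2) + 18495 = -11865/2 + 18495 = 25125/2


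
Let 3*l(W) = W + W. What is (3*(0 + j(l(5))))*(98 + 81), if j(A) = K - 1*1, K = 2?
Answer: 537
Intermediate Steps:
l(W) = 2*W/3 (l(W) = (W + W)/3 = (2*W)/3 = 2*W/3)
j(A) = 1 (j(A) = 2 - 1*1 = 2 - 1 = 1)
(3*(0 + j(l(5))))*(98 + 81) = (3*(0 + 1))*(98 + 81) = (3*1)*179 = 3*179 = 537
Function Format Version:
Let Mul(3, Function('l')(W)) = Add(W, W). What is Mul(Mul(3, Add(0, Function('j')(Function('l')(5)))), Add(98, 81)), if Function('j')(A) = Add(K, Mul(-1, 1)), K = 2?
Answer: 537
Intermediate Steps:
Function('l')(W) = Mul(Rational(2, 3), W) (Function('l')(W) = Mul(Rational(1, 3), Add(W, W)) = Mul(Rational(1, 3), Mul(2, W)) = Mul(Rational(2, 3), W))
Function('j')(A) = 1 (Function('j')(A) = Add(2, Mul(-1, 1)) = Add(2, -1) = 1)
Mul(Mul(3, Add(0, Function('j')(Function('l')(5)))), Add(98, 81)) = Mul(Mul(3, Add(0, 1)), Add(98, 81)) = Mul(Mul(3, 1), 179) = Mul(3, 179) = 537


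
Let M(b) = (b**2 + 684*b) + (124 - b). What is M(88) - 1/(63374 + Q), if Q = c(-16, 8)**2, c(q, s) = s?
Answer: 4312007735/63438 ≈ 67972.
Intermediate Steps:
Q = 64 (Q = 8**2 = 64)
M(b) = 124 + b**2 + 683*b
M(88) - 1/(63374 + Q) = (124 + 88**2 + 683*88) - 1/(63374 + 64) = (124 + 7744 + 60104) - 1/63438 = 67972 - 1*1/63438 = 67972 - 1/63438 = 4312007735/63438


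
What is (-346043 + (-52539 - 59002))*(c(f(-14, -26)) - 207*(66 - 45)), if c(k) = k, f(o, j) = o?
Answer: 1995523824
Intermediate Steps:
(-346043 + (-52539 - 59002))*(c(f(-14, -26)) - 207*(66 - 45)) = (-346043 + (-52539 - 59002))*(-14 - 207*(66 - 45)) = (-346043 - 111541)*(-14 - 207*21) = -457584*(-14 - 4347) = -457584*(-4361) = 1995523824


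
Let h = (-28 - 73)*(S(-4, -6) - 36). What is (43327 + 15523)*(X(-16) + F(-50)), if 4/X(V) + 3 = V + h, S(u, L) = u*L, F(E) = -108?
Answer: -7582234000/1193 ≈ -6.3556e+6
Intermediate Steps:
S(u, L) = L*u
h = 1212 (h = (-28 - 73)*(-6*(-4) - 36) = -101*(24 - 36) = -101*(-12) = 1212)
X(V) = 4/(1209 + V) (X(V) = 4/(-3 + (V + 1212)) = 4/(-3 + (1212 + V)) = 4/(1209 + V))
(43327 + 15523)*(X(-16) + F(-50)) = (43327 + 15523)*(4/(1209 - 16) - 108) = 58850*(4/1193 - 108) = 58850*(-128840/1193) = -7582234000/1193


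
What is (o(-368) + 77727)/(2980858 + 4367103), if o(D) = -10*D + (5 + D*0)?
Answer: 81412/7347961 ≈ 0.011080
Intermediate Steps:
o(D) = 5 - 10*D (o(D) = -10*D + (5 + 0) = -10*D + 5 = 5 - 10*D)
(o(-368) + 77727)/(2980858 + 4367103) = ((5 - 10*(-368)) + 77727)/(2980858 + 4367103) = ((5 + 3680) + 77727)/7347961 = (3685 + 77727)*(1/7347961) = 81412*(1/7347961) = 81412/7347961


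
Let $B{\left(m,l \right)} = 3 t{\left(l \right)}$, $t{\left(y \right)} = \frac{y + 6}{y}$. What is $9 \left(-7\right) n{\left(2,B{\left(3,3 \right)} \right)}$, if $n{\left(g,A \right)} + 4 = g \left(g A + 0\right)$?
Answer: $-2016$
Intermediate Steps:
$t{\left(y \right)} = \frac{6 + y}{y}$
$B{\left(m,l \right)} = \frac{3 \left(6 + l\right)}{l}$ ($B{\left(m,l \right)} = 3 \frac{6 + l}{l} = \frac{3 \left(6 + l\right)}{l}$)
$n{\left(g,A \right)} = -4 + A g^{2}$ ($n{\left(g,A \right)} = -4 + g \left(g A + 0\right) = -4 + g \left(A g + 0\right) = -4 + g A g = -4 + A g^{2}$)
$9 \left(-7\right) n{\left(2,B{\left(3,3 \right)} \right)} = 9 \left(-7\right) \left(-4 + \left(3 + \frac{18}{3}\right) 2^{2}\right) = - 63 \left(-4 + \left(3 + 18 \cdot \frac{1}{3}\right) 4\right) = - 63 \left(-4 + \left(3 + 6\right) 4\right) = - 63 \left(-4 + 9 \cdot 4\right) = - 63 \left(-4 + 36\right) = \left(-63\right) 32 = -2016$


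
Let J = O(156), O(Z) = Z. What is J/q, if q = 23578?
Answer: 78/11789 ≈ 0.0066163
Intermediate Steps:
J = 156
J/q = 156/23578 = 156*(1/23578) = 78/11789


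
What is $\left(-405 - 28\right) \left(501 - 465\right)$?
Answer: $-15588$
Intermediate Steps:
$\left(-405 - 28\right) \left(501 - 465\right) = \left(-433\right) 36 = -15588$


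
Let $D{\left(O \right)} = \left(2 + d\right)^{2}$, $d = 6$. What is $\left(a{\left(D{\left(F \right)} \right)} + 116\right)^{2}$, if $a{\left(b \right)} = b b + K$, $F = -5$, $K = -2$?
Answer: $17724100$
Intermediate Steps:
$D{\left(O \right)} = 64$ ($D{\left(O \right)} = \left(2 + 6\right)^{2} = 8^{2} = 64$)
$a{\left(b \right)} = -2 + b^{2}$ ($a{\left(b \right)} = b b - 2 = b^{2} - 2 = -2 + b^{2}$)
$\left(a{\left(D{\left(F \right)} \right)} + 116\right)^{2} = \left(\left(-2 + 64^{2}\right) + 116\right)^{2} = \left(\left(-2 + 4096\right) + 116\right)^{2} = \left(4094 + 116\right)^{2} = 4210^{2} = 17724100$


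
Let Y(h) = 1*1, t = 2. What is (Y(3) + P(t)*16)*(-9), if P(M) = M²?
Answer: -585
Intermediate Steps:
Y(h) = 1
(Y(3) + P(t)*16)*(-9) = (1 + 2²*16)*(-9) = (1 + 4*16)*(-9) = (1 + 64)*(-9) = 65*(-9) = -585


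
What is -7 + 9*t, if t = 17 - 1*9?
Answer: 65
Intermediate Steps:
t = 8 (t = 17 - 9 = 8)
-7 + 9*t = -7 + 9*8 = -7 + 72 = 65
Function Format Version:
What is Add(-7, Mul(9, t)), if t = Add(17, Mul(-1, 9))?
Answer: 65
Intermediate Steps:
t = 8 (t = Add(17, -9) = 8)
Add(-7, Mul(9, t)) = Add(-7, Mul(9, 8)) = Add(-7, 72) = 65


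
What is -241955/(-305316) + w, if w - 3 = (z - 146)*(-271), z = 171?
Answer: -2067357997/305316 ≈ -6771.2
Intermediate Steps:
w = -6772 (w = 3 + (171 - 146)*(-271) = 3 + 25*(-271) = 3 - 6775 = -6772)
-241955/(-305316) + w = -241955/(-305316) - 6772 = -241955*(-1/305316) - 6772 = 241955/305316 - 6772 = -2067357997/305316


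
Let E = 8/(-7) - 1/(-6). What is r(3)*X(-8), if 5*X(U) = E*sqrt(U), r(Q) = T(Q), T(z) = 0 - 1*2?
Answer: 82*I*sqrt(2)/105 ≈ 1.1044*I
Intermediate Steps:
T(z) = -2 (T(z) = 0 - 2 = -2)
r(Q) = -2
E = -41/42 (E = 8*(-1/7) - 1*(-1/6) = -8/7 + 1/6 = -41/42 ≈ -0.97619)
X(U) = -41*sqrt(U)/210 (X(U) = (-41*sqrt(U)/42)/5 = -41*sqrt(U)/210)
r(3)*X(-8) = -(-41)*sqrt(-8)/105 = -(-41)*2*I*sqrt(2)/105 = -(-82)*I*sqrt(2)/105 = 82*I*sqrt(2)/105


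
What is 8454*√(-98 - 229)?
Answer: 8454*I*√327 ≈ 1.5288e+5*I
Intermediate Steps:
8454*√(-98 - 229) = 8454*√(-327) = 8454*(I*√327) = 8454*I*√327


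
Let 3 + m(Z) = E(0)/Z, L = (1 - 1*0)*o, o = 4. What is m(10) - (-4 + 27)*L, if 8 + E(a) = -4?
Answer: -481/5 ≈ -96.200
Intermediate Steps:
E(a) = -12 (E(a) = -8 - 4 = -12)
L = 4 (L = (1 - 1*0)*4 = (1 + 0)*4 = 1*4 = 4)
m(Z) = -3 - 12/Z
m(10) - (-4 + 27)*L = (-3 - 12/10) - (-4 + 27)*4 = (-3 - 12*1/10) - 23*4 = (-3 - 6/5) - 1*92 = -21/5 - 92 = -481/5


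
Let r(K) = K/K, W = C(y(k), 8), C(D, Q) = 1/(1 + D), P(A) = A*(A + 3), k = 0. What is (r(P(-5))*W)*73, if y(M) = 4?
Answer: 73/5 ≈ 14.600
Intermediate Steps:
P(A) = A*(3 + A)
W = 1/5 (W = 1/(1 + 4) = 1/5 ≈ 0.20000)
r(K) = 1
(r(P(-5))*W)*73 = (1*(1/5))*73 = (1/5)*73 = 73/5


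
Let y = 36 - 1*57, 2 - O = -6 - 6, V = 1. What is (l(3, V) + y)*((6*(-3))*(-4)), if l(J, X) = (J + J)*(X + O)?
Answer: 4968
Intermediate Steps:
O = 14 (O = 2 - (-6 - 6) = 2 - 1*(-12) = 2 + 12 = 14)
y = -21 (y = 36 - 57 = -21)
l(J, X) = 2*J*(14 + X) (l(J, X) = (J + J)*(X + 14) = (2*J)*(14 + X) = 2*J*(14 + X))
(l(3, V) + y)*((6*(-3))*(-4)) = (2*3*(14 + 1) - 21)*((6*(-3))*(-4)) = (2*3*15 - 21)*(-18*(-4)) = (90 - 21)*72 = 69*72 = 4968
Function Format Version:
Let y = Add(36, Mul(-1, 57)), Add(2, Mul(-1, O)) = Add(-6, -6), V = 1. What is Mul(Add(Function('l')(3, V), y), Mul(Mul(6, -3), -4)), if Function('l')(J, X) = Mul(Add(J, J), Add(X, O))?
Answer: 4968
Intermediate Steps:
O = 14 (O = Add(2, Mul(-1, Add(-6, -6))) = Add(2, Mul(-1, -12)) = Add(2, 12) = 14)
y = -21 (y = Add(36, -57) = -21)
Function('l')(J, X) = Mul(2, J, Add(14, X)) (Function('l')(J, X) = Mul(Add(J, J), Add(X, 14)) = Mul(Mul(2, J), Add(14, X)) = Mul(2, J, Add(14, X)))
Mul(Add(Function('l')(3, V), y), Mul(Mul(6, -3), -4)) = Mul(Add(Mul(2, 3, Add(14, 1)), -21), Mul(Mul(6, -3), -4)) = Mul(Add(Mul(2, 3, 15), -21), Mul(-18, -4)) = Mul(Add(90, -21), 72) = Mul(69, 72) = 4968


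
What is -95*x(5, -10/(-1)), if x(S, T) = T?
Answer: -950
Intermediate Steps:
-95*x(5, -10/(-1)) = -(-950)/(-1) = -(-950)*(-1) = -95*10 = -950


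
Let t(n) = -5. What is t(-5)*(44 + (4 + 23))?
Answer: -355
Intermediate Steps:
t(-5)*(44 + (4 + 23)) = -5*(44 + (4 + 23)) = -5*(44 + 27) = -5*71 = -355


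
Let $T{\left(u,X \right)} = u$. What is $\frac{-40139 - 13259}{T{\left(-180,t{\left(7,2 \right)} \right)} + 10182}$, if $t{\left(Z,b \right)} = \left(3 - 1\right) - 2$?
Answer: $- \frac{26699}{5001} \approx -5.3387$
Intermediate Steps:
$t{\left(Z,b \right)} = 0$ ($t{\left(Z,b \right)} = 2 - 2 = 0$)
$\frac{-40139 - 13259}{T{\left(-180,t{\left(7,2 \right)} \right)} + 10182} = \frac{-40139 - 13259}{-180 + 10182} = - \frac{53398}{10002} = \left(-53398\right) \frac{1}{10002} = - \frac{26699}{5001}$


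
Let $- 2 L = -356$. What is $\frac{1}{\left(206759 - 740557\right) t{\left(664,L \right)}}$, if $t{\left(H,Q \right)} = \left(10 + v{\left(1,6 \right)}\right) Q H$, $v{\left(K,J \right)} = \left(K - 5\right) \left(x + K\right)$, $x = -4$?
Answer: $- \frac{1}{1387994370752} \approx -7.2046 \cdot 10^{-13}$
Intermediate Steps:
$L = 178$ ($L = \left(- \frac{1}{2}\right) \left(-356\right) = 178$)
$v{\left(K,J \right)} = \left(-5 + K\right) \left(-4 + K\right)$ ($v{\left(K,J \right)} = \left(K - 5\right) \left(-4 + K\right) = \left(-5 + K\right) \left(-4 + K\right)$)
$t{\left(H,Q \right)} = 22 H Q$ ($t{\left(H,Q \right)} = \left(10 + \left(20 + 1^{2} - 9\right)\right) Q H = \left(10 + \left(20 + 1 - 9\right)\right) Q H = \left(10 + 12\right) Q H = 22 Q H = 22 H Q$)
$\frac{1}{\left(206759 - 740557\right) t{\left(664,L \right)}} = \frac{1}{\left(206759 - 740557\right) 22 \cdot 664 \cdot 178} = \frac{1}{\left(-533798\right) 2600224} = \left(- \frac{1}{533798}\right) \frac{1}{2600224} = - \frac{1}{1387994370752}$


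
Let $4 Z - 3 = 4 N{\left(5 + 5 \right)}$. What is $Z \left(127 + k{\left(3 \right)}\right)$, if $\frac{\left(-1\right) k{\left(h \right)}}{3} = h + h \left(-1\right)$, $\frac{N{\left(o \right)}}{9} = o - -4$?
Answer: $\frac{64389}{4} \approx 16097.0$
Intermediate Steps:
$N{\left(o \right)} = 36 + 9 o$ ($N{\left(o \right)} = 9 \left(o - -4\right) = 9 \left(o + 4\right) = 9 \left(4 + o\right) = 36 + 9 o$)
$Z = \frac{507}{4}$ ($Z = \frac{3}{4} + \frac{4 \left(36 + 9 \left(5 + 5\right)\right)}{4} = \frac{3}{4} + \frac{4 \left(36 + 9 \cdot 10\right)}{4} = \frac{3}{4} + \frac{4 \left(36 + 90\right)}{4} = \frac{3}{4} + \frac{4 \cdot 126}{4} = \frac{3}{4} + \frac{1}{4} \cdot 504 = \frac{3}{4} + 126 = \frac{507}{4} \approx 126.75$)
$k{\left(h \right)} = 0$ ($k{\left(h \right)} = - 3 \left(h + h \left(-1\right)\right) = - 3 \left(h - h\right) = \left(-3\right) 0 = 0$)
$Z \left(127 + k{\left(3 \right)}\right) = \frac{507 \left(127 + 0\right)}{4} = \frac{507}{4} \cdot 127 = \frac{64389}{4}$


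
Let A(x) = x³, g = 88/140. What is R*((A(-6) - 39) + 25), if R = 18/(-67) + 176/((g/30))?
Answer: -129439860/67 ≈ -1.9319e+6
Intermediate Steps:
g = 22/35 (g = 88*(1/140) = 22/35 ≈ 0.62857)
R = 562782/67 (R = 18/(-67) + 176/(((22/35)/30)) = 18*(-1/67) + 176/(((22/35)*(1/30))) = -18/67 + 176/(11/525) = -18/67 + 176*(525/11) = -18/67 + 8400 = 562782/67 ≈ 8399.7)
R*((A(-6) - 39) + 25) = 562782*(((-6)³ - 39) + 25)/67 = 562782*((-216 - 39) + 25)/67 = 562782*(-255 + 25)/67 = (562782/67)*(-230) = -129439860/67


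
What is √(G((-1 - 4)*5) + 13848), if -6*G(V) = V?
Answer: √498678/6 ≈ 117.70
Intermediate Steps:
G(V) = -V/6
√(G((-1 - 4)*5) + 13848) = √(-(-1 - 4)*5/6 + 13848) = √(-(-5)*5/6 + 13848) = √(-⅙*(-25) + 13848) = √(25/6 + 13848) = √(83113/6) = √498678/6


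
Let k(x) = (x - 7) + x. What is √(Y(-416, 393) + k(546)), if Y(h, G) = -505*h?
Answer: √211165 ≈ 459.53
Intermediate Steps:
k(x) = -7 + 2*x (k(x) = (-7 + x) + x = -7 + 2*x)
√(Y(-416, 393) + k(546)) = √(-505*(-416) + (-7 + 2*546)) = √(210080 + (-7 + 1092)) = √(210080 + 1085) = √211165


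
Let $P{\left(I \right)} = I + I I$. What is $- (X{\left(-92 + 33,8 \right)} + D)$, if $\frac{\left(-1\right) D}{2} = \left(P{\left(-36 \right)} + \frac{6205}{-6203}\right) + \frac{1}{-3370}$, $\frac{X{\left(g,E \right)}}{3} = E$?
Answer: $\frac{26067412227}{10452055} \approx 2494.0$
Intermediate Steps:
$X{\left(g,E \right)} = 3 E$
$P{\left(I \right)} = I + I^{2}$
$D = - \frac{26318261547}{10452055}$ ($D = - 2 \left(\left(- 36 \left(1 - 36\right) + \frac{6205}{-6203}\right) + \frac{1}{-3370}\right) = - 2 \left(\left(\left(-36\right) \left(-35\right) + 6205 \left(- \frac{1}{6203}\right)\right) - \frac{1}{3370}\right) = - 2 \left(\left(1260 - \frac{6205}{6203}\right) - \frac{1}{3370}\right) = - 2 \left(\frac{7809575}{6203} - \frac{1}{3370}\right) = \left(-2\right) \frac{26318261547}{20904110} = - \frac{26318261547}{10452055} \approx -2518.0$)
$- (X{\left(-92 + 33,8 \right)} + D) = - (3 \cdot 8 - \frac{26318261547}{10452055}) = - (24 - \frac{26318261547}{10452055}) = \left(-1\right) \left(- \frac{26067412227}{10452055}\right) = \frac{26067412227}{10452055}$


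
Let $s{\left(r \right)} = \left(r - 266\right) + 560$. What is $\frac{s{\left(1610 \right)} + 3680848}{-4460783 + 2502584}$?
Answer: $- \frac{1227584}{652733} \approx -1.8807$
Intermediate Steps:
$s{\left(r \right)} = 294 + r$ ($s{\left(r \right)} = \left(-266 + r\right) + 560 = 294 + r$)
$\frac{s{\left(1610 \right)} + 3680848}{-4460783 + 2502584} = \frac{\left(294 + 1610\right) + 3680848}{-4460783 + 2502584} = \frac{1904 + 3680848}{-1958199} = 3682752 \left(- \frac{1}{1958199}\right) = - \frac{1227584}{652733}$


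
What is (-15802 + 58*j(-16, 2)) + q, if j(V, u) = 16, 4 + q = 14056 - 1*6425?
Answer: -7247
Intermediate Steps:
q = 7627 (q = -4 + (14056 - 1*6425) = -4 + (14056 - 6425) = -4 + 7631 = 7627)
(-15802 + 58*j(-16, 2)) + q = (-15802 + 58*16) + 7627 = (-15802 + 928) + 7627 = -14874 + 7627 = -7247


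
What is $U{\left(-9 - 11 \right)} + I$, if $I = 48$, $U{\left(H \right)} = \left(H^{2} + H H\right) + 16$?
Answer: $864$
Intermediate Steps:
$U{\left(H \right)} = 16 + 2 H^{2}$ ($U{\left(H \right)} = \left(H^{2} + H^{2}\right) + 16 = 2 H^{2} + 16 = 16 + 2 H^{2}$)
$U{\left(-9 - 11 \right)} + I = \left(16 + 2 \left(-9 - 11\right)^{2}\right) + 48 = \left(16 + 2 \left(-20\right)^{2}\right) + 48 = \left(16 + 2 \cdot 400\right) + 48 = \left(16 + 800\right) + 48 = 816 + 48 = 864$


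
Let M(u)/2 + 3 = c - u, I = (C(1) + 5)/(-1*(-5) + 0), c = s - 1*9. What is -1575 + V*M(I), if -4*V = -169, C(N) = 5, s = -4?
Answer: -3096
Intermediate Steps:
V = 169/4 (V = -1/4*(-169) = 169/4 ≈ 42.250)
c = -13 (c = -4 - 1*9 = -4 - 9 = -13)
I = 2 (I = (5 + 5)/(-1*(-5) + 0) = 10/(5 + 0) = 10/5 = 10*(1/5) = 2)
M(u) = -32 - 2*u (M(u) = -6 + 2*(-13 - u) = -6 + (-26 - 2*u) = -32 - 2*u)
-1575 + V*M(I) = -1575 + 169*(-32 - 2*2)/4 = -1575 + 169*(-32 - 4)/4 = -1575 + (169/4)*(-36) = -1575 - 1521 = -3096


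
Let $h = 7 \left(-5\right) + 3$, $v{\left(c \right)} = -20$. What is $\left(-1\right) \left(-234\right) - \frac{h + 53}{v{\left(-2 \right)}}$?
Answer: $\frac{4701}{20} \approx 235.05$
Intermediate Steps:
$h = -32$ ($h = -35 + 3 = -32$)
$\left(-1\right) \left(-234\right) - \frac{h + 53}{v{\left(-2 \right)}} = \left(-1\right) \left(-234\right) - \frac{-32 + 53}{-20} = 234 - 21 \left(- \frac{1}{20}\right) = 234 - - \frac{21}{20} = 234 + \frac{21}{20} = \frac{4701}{20}$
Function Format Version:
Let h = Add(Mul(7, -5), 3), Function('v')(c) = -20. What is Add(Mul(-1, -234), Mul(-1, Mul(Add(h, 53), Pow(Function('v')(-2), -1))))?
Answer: Rational(4701, 20) ≈ 235.05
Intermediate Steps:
h = -32 (h = Add(-35, 3) = -32)
Add(Mul(-1, -234), Mul(-1, Mul(Add(h, 53), Pow(Function('v')(-2), -1)))) = Add(Mul(-1, -234), Mul(-1, Mul(Add(-32, 53), Pow(-20, -1)))) = Add(234, Mul(-1, Mul(21, Rational(-1, 20)))) = Add(234, Mul(-1, Rational(-21, 20))) = Add(234, Rational(21, 20)) = Rational(4701, 20)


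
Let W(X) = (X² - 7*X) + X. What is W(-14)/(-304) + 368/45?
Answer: 12409/1710 ≈ 7.2567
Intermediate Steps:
W(X) = X² - 6*X
W(-14)/(-304) + 368/45 = -14*(-6 - 14)/(-304) + 368/45 = -14*(-20)*(-1/304) + 368*(1/45) = 280*(-1/304) + 368/45 = -35/38 + 368/45 = 12409/1710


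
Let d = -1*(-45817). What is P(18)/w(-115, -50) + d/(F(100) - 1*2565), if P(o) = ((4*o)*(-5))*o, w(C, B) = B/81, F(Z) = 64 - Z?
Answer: 136292203/13005 ≈ 10480.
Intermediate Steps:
w(C, B) = B/81 (w(C, B) = B*(1/81) = B/81)
d = 45817
P(o) = -20*o² (P(o) = (-20*o)*o = -20*o²)
P(18)/w(-115, -50) + d/(F(100) - 1*2565) = (-20*18²)/(((1/81)*(-50))) + 45817/((64 - 1*100) - 1*2565) = (-20*324)/(-50/81) + 45817/((64 - 100) - 2565) = -6480*(-81/50) + 45817/(-36 - 2565) = 52488/5 + 45817/(-2601) = 52488/5 + 45817*(-1/2601) = 52488/5 - 45817/2601 = 136292203/13005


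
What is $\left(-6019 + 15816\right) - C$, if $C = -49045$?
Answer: $58842$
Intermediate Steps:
$\left(-6019 + 15816\right) - C = \left(-6019 + 15816\right) - -49045 = 9797 + 49045 = 58842$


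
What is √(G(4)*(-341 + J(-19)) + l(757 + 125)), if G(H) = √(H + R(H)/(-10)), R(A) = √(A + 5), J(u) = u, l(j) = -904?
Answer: 2*√(-226 - 9*√370) ≈ 39.956*I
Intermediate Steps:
R(A) = √(5 + A)
G(H) = √(H - √(5 + H)/10) (G(H) = √(H + √(5 + H)/(-10)) = √(H + √(5 + H)*(-⅒)) = √(H - √(5 + H)/10))
√(G(4)*(-341 + J(-19)) + l(757 + 125)) = √((√(-10*√(5 + 4) + 100*4)/10)*(-341 - 19) - 904) = √((√(-10*√9 + 400)/10)*(-360) - 904) = √((√(-10*3 + 400)/10)*(-360) - 904) = √((√(-30 + 400)/10)*(-360) - 904) = √((√370/10)*(-360) - 904) = √(-36*√370 - 904) = √(-904 - 36*√370)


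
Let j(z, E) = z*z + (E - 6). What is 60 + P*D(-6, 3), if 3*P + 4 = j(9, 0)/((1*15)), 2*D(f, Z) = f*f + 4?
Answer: 200/3 ≈ 66.667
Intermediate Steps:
j(z, E) = -6 + E + z² (j(z, E) = z² + (-6 + E) = -6 + E + z²)
D(f, Z) = 2 + f²/2 (D(f, Z) = (f*f + 4)/2 = (f² + 4)/2 = (4 + f²)/2 = 2 + f²/2)
P = ⅓ (P = -4/3 + ((-6 + 0 + 9²)/((1*15)))/3 = -4/3 + ((-6 + 0 + 81)/15)/3 = -4/3 + (75*(1/15))/3 = -4/3 + (⅓)*5 = -4/3 + 5/3 = ⅓ ≈ 0.33333)
60 + P*D(-6, 3) = 60 + (2 + (½)*(-6)²)/3 = 60 + (2 + (½)*36)/3 = 60 + (2 + 18)/3 = 60 + (⅓)*20 = 60 + 20/3 = 200/3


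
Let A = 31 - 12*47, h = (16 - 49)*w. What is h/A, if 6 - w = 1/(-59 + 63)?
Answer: 759/2132 ≈ 0.35600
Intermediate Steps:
w = 23/4 (w = 6 - 1/(-59 + 63) = 6 - 1/4 = 6 - 1*¼ = 6 - ¼ = 23/4 ≈ 5.7500)
h = -759/4 (h = (16 - 49)*(23/4) = -33*23/4 = -759/4 ≈ -189.75)
A = -533 (A = 31 - 564 = -533)
h/A = -759/4/(-533) = -759/4*(-1/533) = 759/2132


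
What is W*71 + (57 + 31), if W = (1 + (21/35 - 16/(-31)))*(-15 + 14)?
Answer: -9648/155 ≈ -62.245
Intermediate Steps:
W = -328/155 (W = (1 + (21*(1/35) - 16*(-1/31)))*(-1) = (1 + (⅗ + 16/31))*(-1) = (1 + 173/155)*(-1) = (328/155)*(-1) = -328/155 ≈ -2.1161)
W*71 + (57 + 31) = -328/155*71 + (57 + 31) = -23288/155 + 88 = -9648/155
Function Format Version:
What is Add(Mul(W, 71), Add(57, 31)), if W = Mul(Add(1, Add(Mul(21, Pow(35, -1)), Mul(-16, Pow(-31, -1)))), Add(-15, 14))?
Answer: Rational(-9648, 155) ≈ -62.245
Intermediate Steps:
W = Rational(-328, 155) (W = Mul(Add(1, Add(Mul(21, Rational(1, 35)), Mul(-16, Rational(-1, 31)))), -1) = Mul(Add(1, Add(Rational(3, 5), Rational(16, 31))), -1) = Mul(Add(1, Rational(173, 155)), -1) = Mul(Rational(328, 155), -1) = Rational(-328, 155) ≈ -2.1161)
Add(Mul(W, 71), Add(57, 31)) = Add(Mul(Rational(-328, 155), 71), Add(57, 31)) = Add(Rational(-23288, 155), 88) = Rational(-9648, 155)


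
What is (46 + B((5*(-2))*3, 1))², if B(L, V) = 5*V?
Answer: 2601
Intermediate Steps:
(46 + B((5*(-2))*3, 1))² = (46 + 5*1)² = (46 + 5)² = 51² = 2601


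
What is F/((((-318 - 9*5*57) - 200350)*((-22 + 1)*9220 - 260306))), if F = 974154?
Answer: 487077/46126371379 ≈ 1.0560e-5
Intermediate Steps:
F/((((-318 - 9*5*57) - 200350)*((-22 + 1)*9220 - 260306))) = 974154/((((-318 - 9*5*57) - 200350)*((-22 + 1)*9220 - 260306))) = 974154/((((-318 - 45*57) - 200350)*(-21*9220 - 260306))) = 974154/((((-318 - 2565) - 200350)*(-193620 - 260306))) = 974154/(((-2883 - 200350)*(-453926))) = 974154/((-203233*(-453926))) = 974154/92252742758 = 974154*(1/92252742758) = 487077/46126371379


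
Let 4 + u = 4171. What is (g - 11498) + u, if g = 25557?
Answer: 18226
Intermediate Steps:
u = 4167 (u = -4 + 4171 = 4167)
(g - 11498) + u = (25557 - 11498) + 4167 = 14059 + 4167 = 18226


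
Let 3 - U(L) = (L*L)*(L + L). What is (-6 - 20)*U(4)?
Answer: 3250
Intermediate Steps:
U(L) = 3 - 2*L³ (U(L) = 3 - L*L*(L + L) = 3 - L²*2*L = 3 - 2*L³)
(-6 - 20)*U(4) = (-6 - 20)*(3 - 2*4³) = -26*(3 - 2*64) = -26*(3 - 128) = -26*(-125) = 3250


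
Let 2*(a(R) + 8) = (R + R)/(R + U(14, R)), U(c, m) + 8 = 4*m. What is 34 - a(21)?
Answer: 4053/97 ≈ 41.784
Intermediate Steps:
U(c, m) = -8 + 4*m
a(R) = -8 + R/(-8 + 5*R) (a(R) = -8 + ((R + R)/(R + (-8 + 4*R)))/2 = -8 + ((2*R)/(-8 + 5*R))/2 = -8 + (2*R/(-8 + 5*R))/2 = -8 + R/(-8 + 5*R))
34 - a(21) = 34 - (64 - 39*21)/(-8 + 5*21) = 34 - (64 - 819)/(-8 + 105) = 34 - (-755)/97 = 34 - 1*(-755/97) = 34 + 755/97 = 4053/97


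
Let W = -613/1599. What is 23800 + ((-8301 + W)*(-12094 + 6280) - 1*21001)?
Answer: 25726333323/533 ≈ 4.8267e+7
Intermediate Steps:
W = -613/1599 (W = -613*1/1599 = -613/1599 ≈ -0.38336)
23800 + ((-8301 + W)*(-12094 + 6280) - 1*21001) = 23800 + ((-8301 - 613/1599)*(-12094 + 6280) - 1*21001) = 23800 + (-13273912/1599*(-5814) - 21001) = 23800 + (25724841456/533 - 21001) = 23800 + 25713647923/533 = 25726333323/533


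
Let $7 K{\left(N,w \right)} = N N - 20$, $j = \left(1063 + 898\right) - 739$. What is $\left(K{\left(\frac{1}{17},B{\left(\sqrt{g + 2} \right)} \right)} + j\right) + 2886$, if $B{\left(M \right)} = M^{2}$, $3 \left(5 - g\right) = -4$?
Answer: $\frac{8304705}{2023} \approx 4105.1$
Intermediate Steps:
$g = \frac{19}{3}$ ($g = 5 - - \frac{4}{3} = 5 + \frac{4}{3} = \frac{19}{3} \approx 6.3333$)
$j = 1222$ ($j = 1961 - 739 = 1222$)
$K{\left(N,w \right)} = - \frac{20}{7} + \frac{N^{2}}{7}$ ($K{\left(N,w \right)} = \frac{N N - 20}{7} = \frac{N^{2} - 20}{7} = \frac{-20 + N^{2}}{7} = - \frac{20}{7} + \frac{N^{2}}{7}$)
$\left(K{\left(\frac{1}{17},B{\left(\sqrt{g + 2} \right)} \right)} + j\right) + 2886 = \left(\left(- \frac{20}{7} + \frac{\left(\frac{1}{17}\right)^{2}}{7}\right) + 1222\right) + 2886 = \left(\left(- \frac{20}{7} + \frac{1}{7 \cdot 289}\right) + 1222\right) + 2886 = \left(\left(- \frac{20}{7} + \frac{1}{7} \cdot \frac{1}{289}\right) + 1222\right) + 2886 = \left(\left(- \frac{20}{7} + \frac{1}{2023}\right) + 1222\right) + 2886 = \left(- \frac{5779}{2023} + 1222\right) + 2886 = \frac{2466327}{2023} + 2886 = \frac{8304705}{2023}$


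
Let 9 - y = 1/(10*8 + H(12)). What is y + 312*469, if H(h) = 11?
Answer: 13316666/91 ≈ 1.4634e+5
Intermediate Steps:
y = 818/91 (y = 9 - 1/(10*8 + 11) = 9 - 1/(80 + 11) = 9 - 1/91 = 818/91 ≈ 8.9890)
y + 312*469 = 818/91 + 312*469 = 818/91 + 146328 = 13316666/91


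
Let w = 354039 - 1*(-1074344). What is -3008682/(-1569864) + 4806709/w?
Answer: 1973904939797/373727841652 ≈ 5.2817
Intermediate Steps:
w = 1428383 (w = 354039 + 1074344 = 1428383)
-3008682/(-1569864) + 4806709/w = -3008682/(-1569864) + 4806709/1428383 = -3008682*(-1/1569864) + 4806709*(1/1428383) = 501447/261644 + 4806709/1428383 = 1973904939797/373727841652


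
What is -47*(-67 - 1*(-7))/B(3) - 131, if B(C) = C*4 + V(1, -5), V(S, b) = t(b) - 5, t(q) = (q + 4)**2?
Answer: 443/2 ≈ 221.50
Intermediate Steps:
t(q) = (4 + q)**2
V(S, b) = -5 + (4 + b)**2 (V(S, b) = (4 + b)**2 - 5 = -5 + (4 + b)**2)
B(C) = -4 + 4*C (B(C) = C*4 + (-5 + (4 - 5)**2) = 4*C + (-5 + (-1)**2) = 4*C + (-5 + 1) = 4*C - 4 = -4 + 4*C)
-47*(-67 - 1*(-7))/B(3) - 131 = -47*(-67 - 1*(-7))/(-4 + 4*3) - 131 = -47*(-67 + 7)/(-4 + 12) - 131 = -(-2820)/8 - 131 = -47*(-15/2) - 131 = 705/2 - 131 = 443/2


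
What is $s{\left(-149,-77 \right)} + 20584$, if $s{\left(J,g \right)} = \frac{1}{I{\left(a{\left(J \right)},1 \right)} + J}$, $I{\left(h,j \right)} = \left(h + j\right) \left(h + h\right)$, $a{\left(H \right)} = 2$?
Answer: $\frac{2820007}{137} \approx 20584.0$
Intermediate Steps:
$I{\left(h,j \right)} = 2 h \left(h + j\right)$ ($I{\left(h,j \right)} = \left(h + j\right) 2 h = 2 h \left(h + j\right)$)
$s{\left(J,g \right)} = \frac{1}{12 + J}$ ($s{\left(J,g \right)} = \frac{1}{2 \cdot 2 \left(2 + 1\right) + J} = \frac{1}{2 \cdot 2 \cdot 3 + J} = \frac{1}{12 + J}$)
$s{\left(-149,-77 \right)} + 20584 = \frac{1}{12 - 149} + 20584 = \frac{1}{-137} + 20584 = - \frac{1}{137} + 20584 = \frac{2820007}{137}$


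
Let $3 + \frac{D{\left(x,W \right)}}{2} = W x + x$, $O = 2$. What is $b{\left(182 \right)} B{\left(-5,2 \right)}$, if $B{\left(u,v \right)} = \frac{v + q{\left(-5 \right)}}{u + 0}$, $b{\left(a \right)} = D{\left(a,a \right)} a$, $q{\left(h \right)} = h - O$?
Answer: $12122292$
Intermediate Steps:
$q{\left(h \right)} = -2 + h$ ($q{\left(h \right)} = h - 2 = -2 + h$)
$D{\left(x,W \right)} = -6 + 2 x + 2 W x$ ($D{\left(x,W \right)} = -6 + 2 \left(W x + x\right) = -6 + 2 \left(x + W x\right) = -6 + \left(2 x + 2 W x\right) = -6 + 2 x + 2 W x$)
$b{\left(a \right)} = a \left(-6 + 2 a + 2 a^{2}\right)$ ($b{\left(a \right)} = \left(-6 + 2 a + 2 a a\right) a = \left(-6 + 2 a + 2 a^{2}\right) a = a \left(-6 + 2 a + 2 a^{2}\right)$)
$B{\left(u,v \right)} = \frac{-7 + v}{u}$ ($B{\left(u,v \right)} = \frac{v - 7}{u + 0} = \frac{v - 7}{u} = \frac{-7 + v}{u}$)
$b{\left(182 \right)} B{\left(-5,2 \right)} = 2 \cdot 182 \left(-3 + 182 + 182^{2}\right) \frac{-7 + 2}{-5} = 2 \cdot 182 \left(-3 + 182 + 33124\right) \left(\left(- \frac{1}{5}\right) \left(-5\right)\right) = 2 \cdot 182 \cdot 33303 \cdot 1 = 12122292 \cdot 1 = 12122292$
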